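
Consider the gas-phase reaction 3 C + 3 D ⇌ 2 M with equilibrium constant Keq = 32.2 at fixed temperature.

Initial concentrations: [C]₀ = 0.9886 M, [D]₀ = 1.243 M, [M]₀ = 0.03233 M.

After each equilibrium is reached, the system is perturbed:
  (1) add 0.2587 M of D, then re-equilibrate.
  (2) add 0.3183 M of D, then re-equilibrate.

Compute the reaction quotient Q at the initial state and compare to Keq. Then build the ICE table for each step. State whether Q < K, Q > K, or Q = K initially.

Q₀ = 5.6330e-04 vs Keq = 32.2 ⇒ Q<K, forward
Step 1:
                   C          D          M
  init        0.9886      1.243    0.03233
  Δ          -0.6609    -0.6609     0.4406
  eq          0.3277     0.5821     0.4729
  solve Keq expr → x = 0.2203; check Q = 32.2
Then add 0.2587 M of D.
Step 2:
                   C          D          M
  init        0.3277     0.8408     0.4729
  Δ          -0.0663    -0.0663     0.0442
  eq          0.2614     0.7745     0.5171
  solve Keq expr → x = 0.0221; check Q = 32.2
Then add 0.3183 M of D.
Step 3:
                   C          D          M
  init        0.2614      1.093     0.5171
  Δ         -0.05662   -0.05662    0.03775
  eq          0.2048      1.036     0.5548
  solve Keq expr → x = 0.01887; check Q = 32.2

Q₀ = 5.6330e-04; Q < K (proceeds forward)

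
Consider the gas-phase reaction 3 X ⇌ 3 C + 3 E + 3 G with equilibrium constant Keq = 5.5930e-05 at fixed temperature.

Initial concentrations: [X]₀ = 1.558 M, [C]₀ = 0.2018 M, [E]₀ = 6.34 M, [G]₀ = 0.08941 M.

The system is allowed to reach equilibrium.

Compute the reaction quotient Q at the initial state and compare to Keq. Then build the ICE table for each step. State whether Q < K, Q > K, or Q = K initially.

Q₀ = 3.9581e-04; Q > K (proceeds reverse)

Q₀ = 3.9581e-04 vs Keq = 5.5930e-05 ⇒ Q>K, reverse
Step 1:
                   X          C          E          G
  Initial      1.558     0.2018       6.34    0.08941
  Change     0.03246   -0.03246   -0.03246   -0.03246
  Equil         1.59     0.1693      6.308    0.05695
  solve Keq expr → x = -0.01082; check Q = 5.5930e-05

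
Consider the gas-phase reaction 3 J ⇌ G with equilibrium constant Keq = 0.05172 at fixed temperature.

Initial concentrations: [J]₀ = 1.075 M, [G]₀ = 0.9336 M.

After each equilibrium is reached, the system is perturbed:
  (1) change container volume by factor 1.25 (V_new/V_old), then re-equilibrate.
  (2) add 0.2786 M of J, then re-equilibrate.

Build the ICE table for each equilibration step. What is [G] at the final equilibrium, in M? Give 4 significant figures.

[G]_eq = 0.4439 M

Q₀ = 0.7515 vs Keq = 0.05172 ⇒ Q>K, reverse
Step 1:
                    J           G
  Initial       1.075      0.9336
  Change        1.132     -0.3774
  Equil         2.207      0.5562
  solve Keq expr → x = -0.3774; check Q = 0.05172
Then change container volume by factor 1.25 (V_new/V_old).
Step 2:
                    J           G
  Initial       1.766      0.4449
  Change       0.1842    -0.06142
  Equil          1.95      0.3835
  solve Keq expr → x = -0.06142; check Q = 0.05172
Then add 0.2786 M of J.
Step 3:
                    J           G
  Initial       2.229      0.3835
  Change      -0.1812      0.0604
  Equil         2.047      0.4439
  solve Keq expr → x = 0.0604; check Q = 0.05172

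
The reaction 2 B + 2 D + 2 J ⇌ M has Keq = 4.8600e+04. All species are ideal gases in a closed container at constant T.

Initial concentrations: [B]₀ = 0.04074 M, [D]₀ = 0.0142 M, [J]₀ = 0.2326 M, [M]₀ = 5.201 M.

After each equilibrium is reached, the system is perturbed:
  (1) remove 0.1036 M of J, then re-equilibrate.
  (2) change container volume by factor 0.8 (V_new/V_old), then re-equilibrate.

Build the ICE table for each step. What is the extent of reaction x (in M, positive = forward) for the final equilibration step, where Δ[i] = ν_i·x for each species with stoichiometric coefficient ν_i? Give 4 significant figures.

x = 0.0224 M

Q₀ = 2.8724e+08 vs Keq = 4.8600e+04 ⇒ Q>K, reverse
Step 1:
                   B          D          J          M
  init       0.04074     0.0142     0.2326      5.201
  Δ           0.1393     0.1393     0.1393   -0.06964
  eq            0.18     0.1535     0.3719      5.131
  solve Keq expr → x = -0.06964; check Q = 4.8600e+04
Then remove 0.1036 M of J.
Step 2:
                   B          D          J          M
  init          0.18     0.1535     0.2683      5.131
  Δ          0.02182    0.02182    0.02182   -0.01091
  eq          0.2018     0.1753     0.2901       5.12
  solve Keq expr → x = -0.01091; check Q = 4.8600e+04
Then change container volume by factor 0.8 (V_new/V_old).
Step 3:
                   B          D          J          M
  init        0.2523     0.2191     0.3626      6.401
  Δ          -0.0448    -0.0448    -0.0448     0.0224
  eq          0.2075     0.1743     0.3178      6.423
  solve Keq expr → x = 0.0224; check Q = 4.8600e+04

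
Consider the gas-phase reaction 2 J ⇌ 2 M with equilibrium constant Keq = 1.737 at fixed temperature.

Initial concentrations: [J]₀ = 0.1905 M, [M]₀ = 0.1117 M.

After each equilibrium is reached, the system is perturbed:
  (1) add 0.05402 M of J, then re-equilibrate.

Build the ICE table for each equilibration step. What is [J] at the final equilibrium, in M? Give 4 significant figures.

[J]_eq = 0.1537 M

Q₀ = 0.3438 vs Keq = 1.737 ⇒ Q<K, forward
Step 1:
                    J           M
  I            0.1905      0.1117
  C          -0.06013     0.06013
  E            0.1304      0.1718
  solve Keq expr → x = 0.03006; check Q = 1.737
Then add 0.05402 M of J.
Step 2:
                    J           M
  I            0.1844      0.1718
  C          -0.03071     0.03071
  E            0.1537      0.2025
  solve Keq expr → x = 0.01536; check Q = 1.737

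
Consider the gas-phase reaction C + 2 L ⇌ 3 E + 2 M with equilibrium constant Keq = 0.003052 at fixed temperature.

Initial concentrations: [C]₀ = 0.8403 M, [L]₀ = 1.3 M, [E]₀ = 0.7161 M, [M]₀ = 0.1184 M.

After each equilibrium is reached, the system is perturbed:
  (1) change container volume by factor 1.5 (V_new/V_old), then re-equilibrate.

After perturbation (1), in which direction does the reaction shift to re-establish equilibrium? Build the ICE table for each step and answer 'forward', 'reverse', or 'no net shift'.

Q₀ = 0.003625 vs Keq = 0.003052 ⇒ Q>K, reverse
Step 1:
                  C         L         E         M
  Initial    0.8403       1.3    0.7161    0.1184
  Change   0.003329  0.006658 -0.009986 -0.006658
  Equil      0.8436     1.307    0.7061    0.1117
  solve Keq expr → x = -0.003329; check Q = 0.003052
Then change container volume by factor 1.5 (V_new/V_old).
Step 2:
                  C         L         E         M
  Initial    0.5624    0.8711    0.4707   0.07449
  Change   -0.01129  -0.02259   0.03388   0.02259
  Equil      0.5511    0.8485    0.5046   0.09708
  solve Keq expr → x = 0.01129; check Q = 0.003052

Direction: forward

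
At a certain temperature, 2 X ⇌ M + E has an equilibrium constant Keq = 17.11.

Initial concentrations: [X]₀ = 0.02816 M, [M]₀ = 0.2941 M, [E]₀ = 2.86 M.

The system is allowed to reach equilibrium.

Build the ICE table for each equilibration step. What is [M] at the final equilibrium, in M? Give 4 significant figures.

Q₀ = 1061 vs Keq = 17.11 ⇒ Q>K, reverse
Step 1:
                  X         M         E
  Initial   0.02816    0.2941      2.86
  Change     0.1587  -0.07933  -0.07933
  Equil      0.1868    0.2148     2.781
  solve Keq expr → x = -0.07933; check Q = 17.11

[M]_eq = 0.2148 M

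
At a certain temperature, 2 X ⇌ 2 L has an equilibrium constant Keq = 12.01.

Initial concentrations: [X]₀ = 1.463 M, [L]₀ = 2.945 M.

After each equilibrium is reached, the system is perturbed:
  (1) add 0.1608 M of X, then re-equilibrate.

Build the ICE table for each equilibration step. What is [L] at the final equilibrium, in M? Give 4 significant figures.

[L]_eq = 3.546 M

Q₀ = 4.052 vs Keq = 12.01 ⇒ Q<K, forward
Step 1:
                    X           L
  Initial       1.463       2.945
  Change      -0.4759      0.4759
  Equil        0.9871       3.421
  solve Keq expr → x = 0.2379; check Q = 12.01
Then add 0.1608 M of X.
Step 2:
                    X           L
  Initial       1.148       3.421
  Change      -0.1248      0.1248
  Equil         1.023       3.546
  solve Keq expr → x = 0.0624; check Q = 12.01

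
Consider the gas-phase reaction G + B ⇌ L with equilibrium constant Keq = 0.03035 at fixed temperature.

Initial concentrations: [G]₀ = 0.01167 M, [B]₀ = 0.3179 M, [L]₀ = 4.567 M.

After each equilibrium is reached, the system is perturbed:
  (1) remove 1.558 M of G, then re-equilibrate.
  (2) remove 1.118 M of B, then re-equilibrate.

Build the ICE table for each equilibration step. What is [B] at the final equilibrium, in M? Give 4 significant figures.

[B]_eq = 3.478 M

Q₀ = 1231 vs Keq = 0.03035 ⇒ Q>K, reverse
Step 1:
                  G         B         L
  I         0.01167    0.3179     4.567
  C           4.033     4.033    -4.033
  E           4.045     4.351    0.5341
  solve Keq expr → x = -4.033; check Q = 0.03035
Then remove 1.558 M of G.
Step 2:
                  G         B         L
  I           2.487     4.351    0.5341
  C          0.1697    0.1697   -0.1697
  E           2.656      4.52    0.3644
  solve Keq expr → x = -0.1697; check Q = 0.03035
Then remove 1.118 M of B.
Step 3:
                  G         B         L
  I           2.656     3.402    0.3644
  C         0.07598   0.07598  -0.07598
  E           2.732     3.478    0.2884
  solve Keq expr → x = -0.07598; check Q = 0.03035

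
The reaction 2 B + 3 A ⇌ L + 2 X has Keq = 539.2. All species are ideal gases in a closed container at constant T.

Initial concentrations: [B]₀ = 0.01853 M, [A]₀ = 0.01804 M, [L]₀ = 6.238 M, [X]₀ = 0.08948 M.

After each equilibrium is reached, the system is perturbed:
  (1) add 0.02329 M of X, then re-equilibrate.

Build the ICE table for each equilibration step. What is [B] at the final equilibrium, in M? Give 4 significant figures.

[B]_eq = 0.09195 M

Q₀ = 2.4776e+07 vs Keq = 539.2 ⇒ Q>K, reverse
Step 1:
                   B          A          L          X
  init       0.01853    0.01804      6.238    0.08948
  Δ          0.06185    0.09277   -0.03092   -0.06185
  eq         0.08038     0.1108      6.207    0.02763
  solve Keq expr → x = -0.03092; check Q = 539.2
Then add 0.02329 M of X.
Step 2:
                   B          A          L          X
  init       0.08038     0.1108      6.207    0.05092
  Δ          0.01158    0.01736  -0.005788   -0.01158
  eq         0.09195     0.1282      6.201    0.03935
  solve Keq expr → x = -0.005788; check Q = 539.2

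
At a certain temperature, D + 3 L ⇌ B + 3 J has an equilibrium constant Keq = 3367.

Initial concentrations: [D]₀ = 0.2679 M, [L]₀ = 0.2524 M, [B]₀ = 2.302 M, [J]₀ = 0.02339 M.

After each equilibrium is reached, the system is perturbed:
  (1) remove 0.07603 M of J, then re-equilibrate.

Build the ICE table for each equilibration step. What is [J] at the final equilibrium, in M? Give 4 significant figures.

Q₀ = 0.006838 vs Keq = 3367 ⇒ Q<K, forward
Step 1:
                    D           L           B           J
  I            0.2679      0.2524       2.302     0.02339
  C          -0.07192     -0.2158     0.07192      0.2158
  E             0.196     0.03664       2.374      0.2391
  solve Keq expr → x = 0.07192; check Q = 3367
Then remove 0.07603 M of J.
Step 2:
                    D           L           B           J
  I             0.196     0.03664       2.374      0.1631
  C          -0.00332    -0.00996     0.00332     0.00996
  E            0.1927     0.02668       2.377      0.1731
  solve Keq expr → x = 0.00332; check Q = 3367

[J]_eq = 0.1731 M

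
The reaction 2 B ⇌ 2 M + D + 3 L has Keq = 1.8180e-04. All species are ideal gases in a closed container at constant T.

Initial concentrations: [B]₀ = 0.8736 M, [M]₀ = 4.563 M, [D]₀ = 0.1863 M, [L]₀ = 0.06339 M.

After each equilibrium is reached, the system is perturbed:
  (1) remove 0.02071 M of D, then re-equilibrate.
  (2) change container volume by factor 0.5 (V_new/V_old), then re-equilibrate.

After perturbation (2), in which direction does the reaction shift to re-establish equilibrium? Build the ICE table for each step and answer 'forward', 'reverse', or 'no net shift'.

Q₀ = 0.001295 vs Keq = 1.8180e-04 ⇒ Q>K, reverse
Step 1:
                   B          M          D          L
  Initial     0.8736      4.563     0.1863    0.06339
  Change      0.0195    -0.0195   -0.00975   -0.02925
  Equil       0.8931      4.543     0.1765    0.03414
  solve Keq expr → x = -0.00975; check Q = 1.8180e-04
Then remove 0.02071 M of D.
Step 2:
                   B          M          D          L
  Initial     0.8931      4.543     0.1558    0.03414
  Change  -9.2361e-04 9.2361e-04 4.6180e-04   0.001385
  Equil       0.8922      4.544     0.1563    0.03552
  solve Keq expr → x = 4.6180e-04; check Q = 1.8180e-04
Then change container volume by factor 0.5 (V_new/V_old).
Step 3:
                   B          M          D          L
  Initial      1.784      9.089     0.3126    0.07105
  Change     0.02804   -0.02804   -0.01402   -0.04206
  Equil        1.812      9.061     0.2986    0.02899
  solve Keq expr → x = -0.01402; check Q = 1.8180e-04

Direction: reverse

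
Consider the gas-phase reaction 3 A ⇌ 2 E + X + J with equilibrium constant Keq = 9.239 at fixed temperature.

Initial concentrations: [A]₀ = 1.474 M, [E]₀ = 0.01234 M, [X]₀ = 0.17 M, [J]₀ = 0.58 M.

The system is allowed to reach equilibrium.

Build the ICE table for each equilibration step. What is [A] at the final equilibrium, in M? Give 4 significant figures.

[A]_eq = 0.3264 M

Q₀ = 4.6883e-06 vs Keq = 9.239 ⇒ Q<K, forward
Step 1:
                  A         E         X         J
  I           1.474   0.01234      0.17      0.58
  C          -1.148     0.765    0.3825    0.3825
  E          0.3264    0.7774    0.5525    0.9625
  solve Keq expr → x = 0.3825; check Q = 9.239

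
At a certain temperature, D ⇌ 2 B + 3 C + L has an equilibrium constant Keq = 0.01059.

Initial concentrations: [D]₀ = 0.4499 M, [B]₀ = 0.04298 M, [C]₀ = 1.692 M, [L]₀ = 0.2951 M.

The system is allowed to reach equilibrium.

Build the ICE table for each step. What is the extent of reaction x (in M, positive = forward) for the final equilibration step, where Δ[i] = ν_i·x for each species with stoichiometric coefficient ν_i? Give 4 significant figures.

Q₀ = 0.005869 vs Keq = 0.01059 ⇒ Q<K, forward
Step 1:
                   D          B          C          L
  I           0.4499    0.04298      1.692     0.2951
  C         -0.00639    0.01278    0.01917    0.00639
  E           0.4435    0.05576      1.711     0.3015
  solve Keq expr → x = 0.00639; check Q = 0.01059

x = 0.00639 M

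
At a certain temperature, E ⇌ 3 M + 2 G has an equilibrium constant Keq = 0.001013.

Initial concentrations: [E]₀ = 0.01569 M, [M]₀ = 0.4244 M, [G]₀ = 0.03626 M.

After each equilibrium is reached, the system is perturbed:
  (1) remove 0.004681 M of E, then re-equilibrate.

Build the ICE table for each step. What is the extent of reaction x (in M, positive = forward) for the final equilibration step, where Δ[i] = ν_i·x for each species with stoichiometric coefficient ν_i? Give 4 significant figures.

x = -7.5671e-04 M

Q₀ = 0.006406 vs Keq = 0.001013 ⇒ Q>K, reverse
Step 1:
                   E          M          G
  Initial    0.01569     0.4244    0.03626
  Change    0.008352   -0.02506    -0.0167
  Equil      0.02404     0.3993    0.01956
  solve Keq expr → x = -0.008352; check Q = 0.001013
Then remove 0.004681 M of E.
Step 2:
                   E          M          G
  Initial    0.01936     0.3993    0.01956
  Change  7.5671e-04   -0.00227  -0.001513
  Equil      0.02012     0.3971    0.01804
  solve Keq expr → x = -7.5671e-04; check Q = 0.001013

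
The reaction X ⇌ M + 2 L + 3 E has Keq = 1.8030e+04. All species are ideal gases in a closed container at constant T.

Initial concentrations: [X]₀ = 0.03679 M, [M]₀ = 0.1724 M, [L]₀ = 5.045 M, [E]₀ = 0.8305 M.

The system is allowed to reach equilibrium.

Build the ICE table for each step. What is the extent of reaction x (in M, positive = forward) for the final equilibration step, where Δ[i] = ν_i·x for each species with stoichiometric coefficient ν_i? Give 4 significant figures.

x = 0.03654 M

Q₀ = 68.32 vs Keq = 1.8030e+04 ⇒ Q<K, forward
Step 1:
                  X         M         L         E
  I         0.03679    0.1724     5.045    0.8305
  C        -0.03654   0.03654   0.07308    0.1096
  E       2.5222e-04    0.2089     5.118    0.9401
  solve Keq expr → x = 0.03654; check Q = 1.8030e+04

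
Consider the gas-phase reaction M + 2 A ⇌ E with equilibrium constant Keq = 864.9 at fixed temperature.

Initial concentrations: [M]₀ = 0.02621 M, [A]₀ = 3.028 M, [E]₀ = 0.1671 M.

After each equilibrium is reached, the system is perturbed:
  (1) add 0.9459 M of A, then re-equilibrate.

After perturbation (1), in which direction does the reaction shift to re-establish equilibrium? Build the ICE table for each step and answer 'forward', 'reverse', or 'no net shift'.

Direction: forward

Q₀ = 0.6953 vs Keq = 864.9 ⇒ Q<K, forward
Step 1:
                    M           A           E
  Initial     0.02621       3.028      0.1671
  Change     -0.02618    -0.05237     0.02618
  Equil    2.5239e-05       2.976      0.1933
  solve Keq expr → x = 0.02618; check Q = 864.9
Then add 0.9459 M of A.
Step 2:
                    M           A           E
  Initial  2.5239e-05       3.922      0.1933
  Change  -1.0706e-05 -2.1413e-05  1.0706e-05
  Equil    1.4533e-05       3.922      0.1933
  solve Keq expr → x = 1.0706e-05; check Q = 864.9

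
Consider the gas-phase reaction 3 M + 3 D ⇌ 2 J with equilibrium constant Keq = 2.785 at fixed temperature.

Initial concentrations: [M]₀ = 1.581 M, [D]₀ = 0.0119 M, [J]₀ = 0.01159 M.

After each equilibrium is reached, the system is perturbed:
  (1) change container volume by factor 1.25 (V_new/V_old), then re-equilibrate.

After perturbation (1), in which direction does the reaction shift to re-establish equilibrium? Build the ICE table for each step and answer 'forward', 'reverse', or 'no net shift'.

Direction: reverse

Q₀ = 20.17 vs Keq = 2.785 ⇒ Q>K, reverse
Step 1:
                   M          D          J
  Initial      1.581     0.0119    0.01159
  Change    0.005702   0.005702  -0.003801
  Equil        1.587     0.0176   0.007789
  solve Keq expr → x = -0.001901; check Q = 2.785
Then change container volume by factor 1.25 (V_new/V_old).
Step 2:
                   M          D          J
  Initial      1.269    0.01408   0.006231
  Change    0.002017   0.002017  -0.001345
  Equil        1.271     0.0161   0.004886
  solve Keq expr → x = -6.7236e-04; check Q = 2.785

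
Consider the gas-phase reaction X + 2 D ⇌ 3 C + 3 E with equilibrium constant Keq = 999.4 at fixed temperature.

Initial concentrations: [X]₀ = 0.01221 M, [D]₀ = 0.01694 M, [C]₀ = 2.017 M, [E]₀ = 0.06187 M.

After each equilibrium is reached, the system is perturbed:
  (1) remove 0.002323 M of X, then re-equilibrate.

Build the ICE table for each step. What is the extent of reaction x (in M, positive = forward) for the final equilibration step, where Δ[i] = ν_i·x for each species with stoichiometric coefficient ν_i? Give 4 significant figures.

x = -4.5369e-04 M

Q₀ = 554.6 vs Keq = 999.4 ⇒ Q<K, forward
Step 1:
                   X          D          C          E
  init       0.01221    0.01694      2.017    0.06187
  Δ        -0.001209  -0.002419   0.003628   0.003628
  eq           0.011    0.01452      2.021     0.0655
  solve Keq expr → x = 0.001209; check Q = 999.4
Then remove 0.002323 M of X.
Step 2:
                   X          D          C          E
  init      0.008678    0.01452      2.021     0.0655
  Δ       4.5369e-04 9.0738e-04  -0.001361  -0.001361
  eq        0.009131    0.01543      2.019    0.06414
  solve Keq expr → x = -4.5369e-04; check Q = 999.4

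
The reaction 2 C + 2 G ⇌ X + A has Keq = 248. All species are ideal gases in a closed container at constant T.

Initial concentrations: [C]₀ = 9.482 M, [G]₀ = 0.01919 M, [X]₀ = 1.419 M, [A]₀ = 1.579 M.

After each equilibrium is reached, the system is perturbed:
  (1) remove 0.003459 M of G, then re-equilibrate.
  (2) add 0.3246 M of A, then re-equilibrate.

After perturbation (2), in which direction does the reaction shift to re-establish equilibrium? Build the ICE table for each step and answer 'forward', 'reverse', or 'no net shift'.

Q₀ = 67.67 vs Keq = 248 ⇒ Q<K, forward
Step 1:
                    C           G           X           A
  I             9.482     0.01919       1.419       1.579
  C         -0.009125   -0.009125    0.004563    0.004563
  E             9.473     0.01006       1.424       1.584
  solve Keq expr → x = 0.004563; check Q = 248
Then remove 0.003459 M of G.
Step 2:
                    C           G           X           A
  I             9.473    0.006606       1.424       1.584
  C          0.003444    0.003444   -0.001722   -0.001722
  E             9.476     0.01005       1.422       1.582
  solve Keq expr → x = -0.001722; check Q = 248
Then add 0.3246 M of A.
Step 3:
                    C           G           X           A
  I             9.476     0.01005       1.422       1.906
  C        9.7856e-04  9.7856e-04 -4.8928e-04 -4.8928e-04
  E             9.477     0.01103       1.421       1.906
  solve Keq expr → x = -4.8928e-04; check Q = 248

Direction: reverse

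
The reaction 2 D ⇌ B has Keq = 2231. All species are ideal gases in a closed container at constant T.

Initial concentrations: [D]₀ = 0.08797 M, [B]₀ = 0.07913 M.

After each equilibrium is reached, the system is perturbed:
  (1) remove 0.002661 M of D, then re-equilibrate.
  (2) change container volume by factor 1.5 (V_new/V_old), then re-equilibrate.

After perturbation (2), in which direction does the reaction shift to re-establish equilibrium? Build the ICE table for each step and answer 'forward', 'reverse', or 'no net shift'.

Q₀ = 10.23 vs Keq = 2231 ⇒ Q<K, forward
Step 1:
                  D         B
  I         0.08797   0.07913
  C        -0.08065   0.04033
  E        0.007317    0.1195
  solve Keq expr → x = 0.04033; check Q = 2231
Then remove 0.002661 M of D.
Step 2:
                  D         B
  I        0.004656    0.1195
  C        0.002621  -0.00131
  E        0.007277    0.1181
  solve Keq expr → x = -0.00131; check Q = 2231
Then change container volume by factor 1.5 (V_new/V_old).
Step 3:
                  D         B
  I        0.004851   0.07876
  C         0.00107 -5.3506e-04
  E        0.005922   0.07823
  solve Keq expr → x = -5.3506e-04; check Q = 2231

Direction: reverse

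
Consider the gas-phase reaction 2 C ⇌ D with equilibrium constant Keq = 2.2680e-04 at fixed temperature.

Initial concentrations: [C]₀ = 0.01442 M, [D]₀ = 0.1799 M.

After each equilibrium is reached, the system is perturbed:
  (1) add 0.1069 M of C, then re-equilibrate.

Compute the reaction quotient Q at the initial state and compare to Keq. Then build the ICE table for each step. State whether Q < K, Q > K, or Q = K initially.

Q₀ = 865.2; Q > K (proceeds reverse)

Q₀ = 865.2 vs Keq = 2.2680e-04 ⇒ Q>K, reverse
Step 1:
                  C         D
  Initial   0.01442    0.1799
  Change     0.3597   -0.1799
  Equil      0.3742 3.1750e-05
  solve Keq expr → x = -0.1799; check Q = 2.2680e-04
Then add 0.1069 M of C.
Step 2:
                  C         D
  Initial    0.4811 3.1750e-05
  Change  -4.1451e-05 2.0726e-05
  Equil       0.481 5.2476e-05
  solve Keq expr → x = 2.0726e-05; check Q = 2.2680e-04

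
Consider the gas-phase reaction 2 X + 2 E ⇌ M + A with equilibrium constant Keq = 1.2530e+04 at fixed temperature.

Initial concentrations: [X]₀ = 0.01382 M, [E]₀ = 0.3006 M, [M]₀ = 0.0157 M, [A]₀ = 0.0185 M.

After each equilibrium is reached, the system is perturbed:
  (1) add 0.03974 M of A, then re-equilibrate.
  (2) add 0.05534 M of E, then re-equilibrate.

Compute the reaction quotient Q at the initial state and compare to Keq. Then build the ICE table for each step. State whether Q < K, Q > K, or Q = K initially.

Q₀ = 16.83; Q < K (proceeds forward)

Q₀ = 16.83 vs Keq = 1.2530e+04 ⇒ Q<K, forward
Step 1:
                  X         E         M         A
  I         0.01382    0.3006    0.0157    0.0185
  C        -0.01309  -0.01309  0.006543  0.006543
  E       7.3335e-04    0.2875   0.02224   0.02504
  solve Keq expr → x = 0.006543; check Q = 1.2530e+04
Then add 0.03974 M of A.
Step 2:
                  X         E         M         A
  I       7.3335e-04    0.2875   0.02224   0.06478
  C       4.3659e-04 4.3659e-04 -2.1830e-04 -2.1830e-04
  E         0.00117    0.2879   0.02203   0.06457
  solve Keq expr → x = -2.1830e-04; check Q = 1.2530e+04
Then add 0.05534 M of E.
Step 3:
                  X         E         M         A
  I         0.00117    0.3433   0.02203   0.06457
  C       -1.8530e-04 -1.8530e-04 9.2651e-05 9.2651e-05
  E       9.8464e-04    0.3431   0.02212   0.06466
  solve Keq expr → x = 9.2651e-05; check Q = 1.2530e+04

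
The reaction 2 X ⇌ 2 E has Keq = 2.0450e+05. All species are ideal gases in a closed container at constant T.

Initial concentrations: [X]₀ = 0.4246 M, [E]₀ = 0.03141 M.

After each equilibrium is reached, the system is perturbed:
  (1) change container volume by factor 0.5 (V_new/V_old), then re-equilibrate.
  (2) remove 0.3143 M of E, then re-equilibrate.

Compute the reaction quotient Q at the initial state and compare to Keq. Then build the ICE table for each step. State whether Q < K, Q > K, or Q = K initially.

Q₀ = 0.005472; Q < K (proceeds forward)

Q₀ = 0.005472 vs Keq = 2.0450e+05 ⇒ Q<K, forward
Step 1:
                  X         E
  Initial    0.4246   0.03141
  Change    -0.4236    0.4236
  Equil    0.001006     0.455
  solve Keq expr → x = 0.2118; check Q = 2.0450e+05
Then change container volume by factor 0.5 (V_new/V_old).
Step 2:
                  X         E
  Initial  0.002012      0.91
  Change          0         0
  Equil    0.002012      0.91
  solve Keq expr → x = 0; check Q = 2.0450e+05
Then remove 0.3143 M of E.
Step 3:
                  X         E
  Initial  0.002012    0.5957
  Change  -6.9349e-04 6.9349e-04
  Equil    0.001319    0.5964
  solve Keq expr → x = 3.4674e-04; check Q = 2.0450e+05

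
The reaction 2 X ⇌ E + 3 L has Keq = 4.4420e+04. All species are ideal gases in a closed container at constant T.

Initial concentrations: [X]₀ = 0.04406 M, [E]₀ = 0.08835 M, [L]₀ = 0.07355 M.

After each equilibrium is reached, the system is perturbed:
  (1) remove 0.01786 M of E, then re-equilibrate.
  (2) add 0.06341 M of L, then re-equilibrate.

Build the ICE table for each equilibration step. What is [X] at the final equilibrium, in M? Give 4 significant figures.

[X]_eq = 1.3181e-04 M

Q₀ = 0.01811 vs Keq = 4.4420e+04 ⇒ Q<K, forward
Step 1:
                  X         E         L
  I         0.04406   0.08835   0.07355
  C        -0.04398   0.02199   0.06597
  E       8.2132e-05    0.1103    0.1395
  solve Keq expr → x = 0.02199; check Q = 4.4420e+04
Then remove 0.01786 M of E.
Step 2:
                  X         E         L
  I       8.2132e-05   0.09248    0.1395
  C       -6.9306e-06 3.4653e-06 1.0396e-05
  E       7.5202e-05   0.09248    0.1395
  solve Keq expr → x = 3.4653e-06; check Q = 4.4420e+04
Then add 0.06341 M of L.
Step 3:
                  X         E         L
  I       7.5202e-05   0.09248    0.2029
  C       5.6607e-05 -2.8303e-05 -8.4910e-05
  E       1.3181e-04   0.09245    0.2029
  solve Keq expr → x = -2.8303e-05; check Q = 4.4420e+04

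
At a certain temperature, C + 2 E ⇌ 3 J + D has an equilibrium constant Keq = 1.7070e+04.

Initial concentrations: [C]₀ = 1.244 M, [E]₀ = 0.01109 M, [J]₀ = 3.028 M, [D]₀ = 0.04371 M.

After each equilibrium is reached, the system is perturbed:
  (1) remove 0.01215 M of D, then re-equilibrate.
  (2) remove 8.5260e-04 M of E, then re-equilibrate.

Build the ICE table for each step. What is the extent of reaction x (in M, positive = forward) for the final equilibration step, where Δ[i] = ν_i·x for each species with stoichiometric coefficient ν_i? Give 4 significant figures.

Q₀ = 7932 vs Keq = 1.7070e+04 ⇒ Q<K, forward
Step 1:
                   C          E          J          D
  init         1.244    0.01109      3.028    0.04371
  Δ        -0.001681  -0.003362   0.005043   0.001681
  eq           1.242   0.007728      3.033    0.04539
  solve Keq expr → x = 0.001681; check Q = 1.7070e+04
Then remove 0.01215 M of D.
Step 2:
                   C          E          J          D
  init         1.242   0.007728      3.033    0.03324
  Δ       -5.2787e-04  -0.001056   0.001584 5.2787e-04
  eq           1.242   0.006672      3.035    0.03377
  solve Keq expr → x = 5.2787e-04; check Q = 1.7070e+04
Then remove 8.5260e-04 M of E.
Step 3:
                   C          E          J          D
  init         1.242    0.00582      3.035    0.03377
  Δ       4.0377e-04 8.0754e-04  -0.001211 -4.0377e-04
  eq           1.242   0.006627      3.033    0.03337
  solve Keq expr → x = -4.0377e-04; check Q = 1.7070e+04

x = -4.0377e-04 M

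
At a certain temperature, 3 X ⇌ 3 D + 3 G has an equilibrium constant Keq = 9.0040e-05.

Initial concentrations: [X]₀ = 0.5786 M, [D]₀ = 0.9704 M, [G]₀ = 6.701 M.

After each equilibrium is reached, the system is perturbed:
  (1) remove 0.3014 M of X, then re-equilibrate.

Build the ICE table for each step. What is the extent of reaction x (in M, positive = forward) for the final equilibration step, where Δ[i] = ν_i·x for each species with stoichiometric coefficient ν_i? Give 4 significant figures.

x = -7.7677e-04 M

Q₀ = 1420 vs Keq = 9.0040e-05 ⇒ Q>K, reverse
Step 1:
                   X          D          G
  Initial     0.5786     0.9704      6.701
  Change      0.9584    -0.9584    -0.9584
  Equil        1.537      0.012      5.743
  solve Keq expr → x = -0.3195; check Q = 9.0040e-05
Then remove 0.3014 M of X.
Step 2:
                   X          D          G
  Initial      1.236      0.012      5.743
  Change     0.00233   -0.00233   -0.00233
  Equil        1.238   0.009666       5.74
  solve Keq expr → x = -7.7677e-04; check Q = 9.0040e-05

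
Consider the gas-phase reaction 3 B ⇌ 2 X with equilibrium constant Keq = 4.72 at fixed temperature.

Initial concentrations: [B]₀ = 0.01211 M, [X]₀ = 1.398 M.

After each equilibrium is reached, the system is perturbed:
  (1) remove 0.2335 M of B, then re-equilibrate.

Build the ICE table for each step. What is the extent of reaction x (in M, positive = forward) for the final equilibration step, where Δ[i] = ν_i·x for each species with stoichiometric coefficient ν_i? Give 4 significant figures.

x = -0.06128 M

Q₀ = 1.1005e+06 vs Keq = 4.72 ⇒ Q>K, reverse
Step 1:
                   B          X
  Initial    0.01211      1.398
  Change      0.5867    -0.3912
  Equil       0.5989      1.007
  solve Keq expr → x = -0.1956; check Q = 4.72
Then remove 0.2335 M of B.
Step 2:
                   B          X
  Initial     0.3654      1.007
  Change      0.1839    -0.1226
  Equil       0.5492     0.8843
  solve Keq expr → x = -0.06128; check Q = 4.72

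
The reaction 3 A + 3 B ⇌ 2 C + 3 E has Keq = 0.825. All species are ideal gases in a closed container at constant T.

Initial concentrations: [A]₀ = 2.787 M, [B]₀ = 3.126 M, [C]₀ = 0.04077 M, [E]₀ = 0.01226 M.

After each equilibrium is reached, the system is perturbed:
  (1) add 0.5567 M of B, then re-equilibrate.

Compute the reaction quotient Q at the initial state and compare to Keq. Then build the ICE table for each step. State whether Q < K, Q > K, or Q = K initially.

Q₀ = 4.6321e-12 vs Keq = 0.825 ⇒ Q<K, forward
Step 1:
                  A         B         C         E
  Initial     2.787     3.126   0.04077   0.01226
  Change     -1.594    -1.594     1.063     1.594
  Equil       1.193     1.532     1.103     1.606
  solve Keq expr → x = 0.5313; check Q = 0.825
Then add 0.5567 M of B.
Step 2:
                  A         B         C         E
  Initial     1.193     2.089     1.103     1.606
  Change    -0.1309   -0.1309   0.08724    0.1309
  Equil       1.062     1.958     1.191     1.737
  solve Keq expr → x = 0.04362; check Q = 0.825

Q₀ = 4.6321e-12; Q < K (proceeds forward)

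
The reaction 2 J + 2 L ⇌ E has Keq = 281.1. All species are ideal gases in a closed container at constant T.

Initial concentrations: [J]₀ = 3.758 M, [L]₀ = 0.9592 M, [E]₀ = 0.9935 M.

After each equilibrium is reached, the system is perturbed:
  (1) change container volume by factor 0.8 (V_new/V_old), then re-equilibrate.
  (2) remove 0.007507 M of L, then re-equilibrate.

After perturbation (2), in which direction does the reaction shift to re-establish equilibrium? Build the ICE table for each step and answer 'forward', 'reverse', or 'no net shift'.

Q₀ = 0.07646 vs Keq = 281.1 ⇒ Q<K, forward
Step 1:
                  J         L         E
  init        3.758    0.9592    0.9935
  Δ         -0.9337   -0.9337    0.4668
  eq          2.824   0.02552      1.46
  solve Keq expr → x = 0.4668; check Q = 281.1
Then change container volume by factor 0.8 (V_new/V_old).
Step 2:
                  J         L         E
  init         3.53    0.0319     1.825
  Δ       -0.008988 -0.008988  0.004494
  eq          3.521   0.02291      1.83
  solve Keq expr → x = 0.004494; check Q = 281.1
Then remove 0.007507 M of L.
Step 3:
                  J         L         E
  init        3.521   0.01541      1.83
  Δ        0.007435  0.007435 -0.003718
  eq          3.529   0.02284     1.826
  solve Keq expr → x = -0.003718; check Q = 281.1

Direction: reverse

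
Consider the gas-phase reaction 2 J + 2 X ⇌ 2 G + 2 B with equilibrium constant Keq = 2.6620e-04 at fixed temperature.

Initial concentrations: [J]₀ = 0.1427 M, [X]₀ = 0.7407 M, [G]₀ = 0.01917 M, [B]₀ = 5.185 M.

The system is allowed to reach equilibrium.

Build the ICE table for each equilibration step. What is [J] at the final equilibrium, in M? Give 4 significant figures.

Q₀ = 0.8843 vs Keq = 2.6620e-04 ⇒ Q>K, reverse
Step 1:
                  J         X         G         B
  Initial    0.1427    0.7407   0.01917     5.185
  Change    0.01878   0.01878  -0.01878  -0.01878
  Equil      0.1615    0.7595 3.8732e-04     5.166
  solve Keq expr → x = -0.009391; check Q = 2.6620e-04

[J]_eq = 0.1615 M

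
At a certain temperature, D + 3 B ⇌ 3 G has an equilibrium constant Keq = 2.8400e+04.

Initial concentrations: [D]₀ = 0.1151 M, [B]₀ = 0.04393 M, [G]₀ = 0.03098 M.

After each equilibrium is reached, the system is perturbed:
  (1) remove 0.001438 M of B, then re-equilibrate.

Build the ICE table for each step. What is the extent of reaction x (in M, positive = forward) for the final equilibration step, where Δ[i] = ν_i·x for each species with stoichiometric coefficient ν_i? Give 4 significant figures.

x = -4.4574e-04 M

Q₀ = 3.047 vs Keq = 2.8400e+04 ⇒ Q<K, forward
Step 1:
                   D          B          G
  Initial     0.1151    0.04393    0.03098
  Change    -0.01301   -0.03902    0.03902
  Equil       0.1021   0.004909       0.07
  solve Keq expr → x = 0.01301; check Q = 2.8400e+04
Then remove 0.001438 M of B.
Step 2:
                   D          B          G
  Initial     0.1021   0.003471       0.07
  Change  4.4574e-04   0.001337  -0.001337
  Equil       0.1025   0.004808    0.06866
  solve Keq expr → x = -4.4574e-04; check Q = 2.8400e+04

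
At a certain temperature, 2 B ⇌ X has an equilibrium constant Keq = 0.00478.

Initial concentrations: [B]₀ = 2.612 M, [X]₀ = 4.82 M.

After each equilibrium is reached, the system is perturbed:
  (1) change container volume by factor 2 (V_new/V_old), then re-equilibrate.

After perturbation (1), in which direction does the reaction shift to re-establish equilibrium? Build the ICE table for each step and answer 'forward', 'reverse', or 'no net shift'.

Direction: reverse

Q₀ = 0.7065 vs Keq = 0.00478 ⇒ Q>K, reverse
Step 1:
                   B          X
  init         2.612       4.82
  Δ            8.467     -4.233
  eq           11.08     0.5867
  solve Keq expr → x = -4.233; check Q = 0.00478
Then change container volume by factor 2 (V_new/V_old).
Step 2:
                   B          X
  init         5.539     0.2933
  Δ           0.2646    -0.1323
  eq           5.804      0.161
  solve Keq expr → x = -0.1323; check Q = 0.00478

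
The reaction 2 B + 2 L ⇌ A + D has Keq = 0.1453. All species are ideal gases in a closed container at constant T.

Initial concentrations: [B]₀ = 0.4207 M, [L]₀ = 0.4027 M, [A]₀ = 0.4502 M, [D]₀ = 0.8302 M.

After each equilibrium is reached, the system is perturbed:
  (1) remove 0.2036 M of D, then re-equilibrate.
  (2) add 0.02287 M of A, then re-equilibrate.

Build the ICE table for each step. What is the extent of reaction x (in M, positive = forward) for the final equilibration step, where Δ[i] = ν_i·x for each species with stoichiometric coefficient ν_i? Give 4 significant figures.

Q₀ = 13.02 vs Keq = 0.1453 ⇒ Q>K, reverse
Step 1:
                  B         L         A         D
  Initial    0.4207    0.4027    0.4502    0.8302
  Change     0.5188    0.5188   -0.2594   -0.2594
  Equil      0.9395    0.9215    0.1908    0.5708
  solve Keq expr → x = -0.2594; check Q = 0.1453
Then remove 0.2036 M of D.
Step 2:
                  B         L         A         D
  Initial    0.9395    0.9215    0.1908    0.3672
  Change   -0.05384  -0.05384   0.02692   0.02692
  Equil      0.8857    0.8677    0.2177    0.3941
  solve Keq expr → x = 0.02692; check Q = 0.1453
Then add 0.02287 M of A.
Step 3:
                  B         L         A         D
  Initial    0.8857    0.8677    0.2406    0.3941
  Change    0.01262   0.01262 -0.006309 -0.006309
  Equil      0.8983    0.8803    0.2343    0.3878
  solve Keq expr → x = -0.006309; check Q = 0.1453

x = -0.006309 M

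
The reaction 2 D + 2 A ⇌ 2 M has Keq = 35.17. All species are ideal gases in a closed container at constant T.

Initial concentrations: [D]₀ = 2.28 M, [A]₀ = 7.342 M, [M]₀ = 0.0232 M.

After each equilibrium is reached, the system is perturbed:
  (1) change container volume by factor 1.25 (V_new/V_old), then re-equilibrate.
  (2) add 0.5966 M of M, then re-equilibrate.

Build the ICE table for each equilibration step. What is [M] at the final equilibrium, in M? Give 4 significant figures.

Q₀ = 1.9208e-06 vs Keq = 35.17 ⇒ Q<K, forward
Step 1:
                  D         A         M
  I            2.28     7.342    0.0232
  C          -2.207    -2.207     2.207
  E         0.07322     5.135      2.23
  solve Keq expr → x = 1.103; check Q = 35.17
Then change container volume by factor 1.25 (V_new/V_old).
Step 2:
                  D         A         M
  I         0.05858     4.108     1.784
  C         0.01383   0.01383  -0.01383
  E         0.07241     4.122      1.77
  solve Keq expr → x = -0.006917; check Q = 35.17
Then add 0.5966 M of M.
Step 3:
                  D         A         M
  I         0.07241     4.122     2.367
  C         0.02294   0.02294  -0.02294
  E         0.09535     4.145     2.344
  solve Keq expr → x = -0.01147; check Q = 35.17

[M]_eq = 2.344 M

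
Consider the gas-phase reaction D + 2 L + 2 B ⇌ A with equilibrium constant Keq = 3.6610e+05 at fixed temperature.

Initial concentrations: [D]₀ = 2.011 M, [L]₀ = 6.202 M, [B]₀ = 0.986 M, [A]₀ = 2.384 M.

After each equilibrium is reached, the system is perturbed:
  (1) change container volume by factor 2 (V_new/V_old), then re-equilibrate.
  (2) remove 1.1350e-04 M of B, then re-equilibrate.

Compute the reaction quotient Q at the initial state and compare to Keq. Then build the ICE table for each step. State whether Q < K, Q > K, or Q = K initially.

Q₀ = 0.0317; Q < K (proceeds forward)

Q₀ = 0.0317 vs Keq = 3.6610e+05 ⇒ Q<K, forward
Step 1:
                  D         L         B         A
  I           2.011     6.202     0.986     2.384
  C         -0.4928   -0.9856   -0.9856    0.4928
  E           1.518     5.216 4.3613e-04     2.877
  solve Keq expr → x = 0.4928; check Q = 3.6610e+05
Then change container volume by factor 2 (V_new/V_old).
Step 2:
                  D         L         B         A
  I          0.7591     2.608 2.1806e-04     1.438
  C       3.2684e-04 6.5368e-04 6.5368e-04 -3.2684e-04
  E          0.7594     2.609 8.7175e-04     1.438
  solve Keq expr → x = -3.2684e-04; check Q = 3.6610e+05
Then remove 1.1350e-04 M of B.
Step 3:
                  D         L         B         A
  I          0.7594     2.609 7.5825e-04     1.438
  C       5.6706e-05 1.1341e-04 1.1341e-04 -5.6706e-05
  E          0.7595     2.609 8.7166e-04     1.438
  solve Keq expr → x = -5.6706e-05; check Q = 3.6610e+05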